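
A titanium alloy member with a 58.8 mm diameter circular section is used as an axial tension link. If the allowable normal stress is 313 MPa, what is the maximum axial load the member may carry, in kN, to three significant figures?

850 kN

A = 2715 mm².
P_max = σ_allow · A = 313 · 2715 = 849900 N = 849.9 kN.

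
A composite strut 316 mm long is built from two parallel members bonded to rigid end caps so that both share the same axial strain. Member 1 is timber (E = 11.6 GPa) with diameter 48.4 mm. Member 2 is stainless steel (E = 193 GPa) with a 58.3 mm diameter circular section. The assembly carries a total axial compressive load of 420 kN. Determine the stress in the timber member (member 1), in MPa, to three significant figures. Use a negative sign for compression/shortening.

-9.08 MPa

A_1 = 1840 mm².
A_2 = 2669 mm².
Equal strain + equilibrium ⇒ each member carries load in proportion to AE: A₁E₁ = 21340000 N, A₂E₂ = 515200000 N, ΣAE = 536600000 N.
σ₁ = P·E₁/ΣAE = -420000·11600/536600000 = -9.08 MPa.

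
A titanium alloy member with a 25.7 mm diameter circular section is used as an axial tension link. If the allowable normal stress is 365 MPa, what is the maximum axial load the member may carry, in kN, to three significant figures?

189 kN

A = 518.7 mm².
P_max = σ_allow · A = 365 · 518.7 = 189300 N = 189.3 kN.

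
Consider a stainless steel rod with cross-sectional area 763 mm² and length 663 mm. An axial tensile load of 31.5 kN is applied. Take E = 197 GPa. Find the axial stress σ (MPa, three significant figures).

σ = N/A = 31500/763 = 41.28 MPa.

41.3 MPa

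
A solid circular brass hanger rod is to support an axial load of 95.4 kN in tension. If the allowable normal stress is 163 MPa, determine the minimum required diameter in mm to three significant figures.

27.3 mm

Required area A ≥ P/σ_allow = 95400/163 = 585.3 mm².
For a solid circular section, d ≥ √(4A/π) = 27.3 mm.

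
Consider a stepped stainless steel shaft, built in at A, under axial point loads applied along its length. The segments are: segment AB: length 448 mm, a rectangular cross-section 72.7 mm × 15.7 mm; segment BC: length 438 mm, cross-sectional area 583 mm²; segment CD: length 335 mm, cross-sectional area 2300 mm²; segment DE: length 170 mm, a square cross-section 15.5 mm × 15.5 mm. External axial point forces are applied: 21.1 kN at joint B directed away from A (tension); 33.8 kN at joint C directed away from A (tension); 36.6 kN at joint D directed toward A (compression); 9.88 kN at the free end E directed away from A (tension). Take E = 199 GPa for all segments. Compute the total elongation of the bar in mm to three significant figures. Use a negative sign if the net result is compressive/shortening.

0.0979 mm

Internal axial forces (sectioning from the free end, tension +): N_DE = 9.88 kN, N_CD = -26.72 kN, N_BC = 7.08 kN, N_AB = 28.18 kN.
A_AB = 1141 mm².
A_DE = 240.2 mm².
δ_AB = 28180·448/(1141·199000) = 0.05558 mm
δ_BC = 7080·438/(583·199000) = 0.02673 mm
δ_CD = -26720·335/(2300·199000) = -0.01956 mm
δ_DE = 9880·170/(240.2·199000) = 0.03513 mm
δ = Σδ_i = 0.09788 mm.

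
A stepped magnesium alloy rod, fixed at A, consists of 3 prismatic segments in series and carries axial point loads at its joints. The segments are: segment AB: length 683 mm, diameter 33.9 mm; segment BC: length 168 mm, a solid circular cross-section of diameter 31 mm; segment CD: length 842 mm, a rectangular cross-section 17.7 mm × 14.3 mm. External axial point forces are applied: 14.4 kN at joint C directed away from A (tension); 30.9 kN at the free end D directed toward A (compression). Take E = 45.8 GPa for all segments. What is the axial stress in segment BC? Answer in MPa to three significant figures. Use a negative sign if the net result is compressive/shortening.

Internal axial forces (sectioning from the free end, tension +): N_CD = -30.9 kN, N_BC = -16.5 kN, N_AB = -16.5 kN.
A_BC = 754.8 mm².
σ_BC = N_BC/A_BC = -16500/754.8 = -21.86 MPa.

-21.9 MPa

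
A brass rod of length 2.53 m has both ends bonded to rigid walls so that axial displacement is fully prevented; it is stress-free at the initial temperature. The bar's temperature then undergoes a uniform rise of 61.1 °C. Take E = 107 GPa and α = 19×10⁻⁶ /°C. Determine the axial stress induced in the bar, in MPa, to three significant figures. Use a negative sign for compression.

-124 MPa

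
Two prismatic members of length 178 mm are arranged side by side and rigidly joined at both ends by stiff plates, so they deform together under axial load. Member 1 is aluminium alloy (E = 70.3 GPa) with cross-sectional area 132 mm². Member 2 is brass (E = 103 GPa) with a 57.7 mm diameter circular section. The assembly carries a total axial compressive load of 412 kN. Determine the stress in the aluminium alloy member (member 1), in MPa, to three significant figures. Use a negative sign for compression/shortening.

A_2 = 2615 mm².
Equal strain + equilibrium ⇒ each member carries load in proportion to AE: A₁E₁ = 9280000 N, A₂E₂ = 269300000 N, ΣAE = 278600000 N.
σ₁ = P·E₁/ΣAE = -412000·70300/278600000 = -104 MPa.

-104 MPa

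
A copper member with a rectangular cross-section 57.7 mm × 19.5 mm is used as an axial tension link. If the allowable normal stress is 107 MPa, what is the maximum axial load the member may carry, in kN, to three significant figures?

A = 1125 mm².
P_max = σ_allow · A = 107 · 1125 = 120400 N = 120.4 kN.

120 kN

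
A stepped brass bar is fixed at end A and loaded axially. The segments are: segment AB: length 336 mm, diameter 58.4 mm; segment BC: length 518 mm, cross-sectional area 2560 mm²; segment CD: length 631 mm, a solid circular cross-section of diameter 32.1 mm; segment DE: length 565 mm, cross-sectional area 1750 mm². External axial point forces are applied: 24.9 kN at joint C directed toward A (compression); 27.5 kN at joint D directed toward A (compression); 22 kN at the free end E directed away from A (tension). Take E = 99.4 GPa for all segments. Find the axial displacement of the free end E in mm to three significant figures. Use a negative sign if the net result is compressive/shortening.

Internal axial forces (sectioning from the free end, tension +): N_DE = 22 kN, N_CD = -5.5 kN, N_BC = -30.4 kN, N_AB = -30.4 kN.
A_AB = 2679 mm².
A_CD = 809.3 mm².
δ_AB = -30400·336/(2679·99400) = -0.03836 mm
δ_BC = -30400·518/(2560·99400) = -0.06188 mm
δ_CD = -5500·631/(809.3·99400) = -0.04314 mm
δ_DE = 22000·565/(1750·99400) = 0.07146 mm
δ = Σδ_i = -0.07193 mm.

-0.0719 mm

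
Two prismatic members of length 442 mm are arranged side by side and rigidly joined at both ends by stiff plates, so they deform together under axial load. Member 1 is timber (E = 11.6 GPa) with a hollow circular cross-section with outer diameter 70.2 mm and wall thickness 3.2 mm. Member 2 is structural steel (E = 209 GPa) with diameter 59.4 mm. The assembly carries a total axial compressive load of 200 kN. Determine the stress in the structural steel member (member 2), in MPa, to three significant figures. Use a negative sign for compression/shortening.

-71.2 MPa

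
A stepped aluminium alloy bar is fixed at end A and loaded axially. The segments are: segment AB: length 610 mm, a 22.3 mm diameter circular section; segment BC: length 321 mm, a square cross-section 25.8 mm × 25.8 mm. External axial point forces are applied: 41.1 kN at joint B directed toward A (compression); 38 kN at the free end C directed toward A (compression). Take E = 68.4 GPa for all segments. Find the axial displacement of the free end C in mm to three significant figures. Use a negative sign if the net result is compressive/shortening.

Internal axial forces (sectioning from the free end, tension +): N_BC = -38 kN, N_AB = -79.1 kN.
A_AB = 390.6 mm².
A_BC = 665.6 mm².
δ_AB = -79100·610/(390.6·68400) = -1.806 mm
δ_BC = -38000·321/(665.6·68400) = -0.2679 mm
δ = Σδ_i = -2.074 mm.

-2.07 mm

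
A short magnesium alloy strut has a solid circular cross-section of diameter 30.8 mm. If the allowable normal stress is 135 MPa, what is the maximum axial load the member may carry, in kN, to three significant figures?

101 kN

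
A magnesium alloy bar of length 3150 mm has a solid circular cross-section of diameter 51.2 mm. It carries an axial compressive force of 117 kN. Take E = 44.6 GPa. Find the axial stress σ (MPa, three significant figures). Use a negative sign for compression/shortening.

-56.8 MPa

A = 2059 mm².
σ = N/A = -117000/2059 = -56.83 MPa.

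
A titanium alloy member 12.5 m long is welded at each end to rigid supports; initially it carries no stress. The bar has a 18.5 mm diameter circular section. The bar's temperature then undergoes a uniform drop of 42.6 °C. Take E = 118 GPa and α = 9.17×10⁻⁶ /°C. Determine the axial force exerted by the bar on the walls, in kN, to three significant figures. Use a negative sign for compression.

12.4 kN

Free thermal expansion αLΔT = 9.17e-6 · 12500 · -42.6 = -4.883 mm.
The walls impose strain ε = −(-4.883)/12500 = 3.9064e-04; σ = Eε = 118000 · 3.9064e-04 = 46.1 MPa.
Wall reaction R = σ·A = 46.1·268.8 = 12390 N = 12.39 kN.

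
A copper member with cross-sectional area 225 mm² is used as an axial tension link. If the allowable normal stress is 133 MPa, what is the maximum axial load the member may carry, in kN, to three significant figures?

29.9 kN

P_max = σ_allow · A = 133 · 225 = 29920 N = 29.93 kN.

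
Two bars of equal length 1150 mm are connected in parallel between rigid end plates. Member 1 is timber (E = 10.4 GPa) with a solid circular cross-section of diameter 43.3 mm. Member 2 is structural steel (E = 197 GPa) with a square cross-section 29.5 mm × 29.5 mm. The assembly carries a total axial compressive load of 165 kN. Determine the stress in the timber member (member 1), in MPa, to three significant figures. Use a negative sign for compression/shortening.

A_1 = 1473 mm².
A_2 = 870.2 mm².
Equal strain + equilibrium ⇒ each member carries load in proportion to AE: A₁E₁ = 15310000 N, A₂E₂ = 171400000 N, ΣAE = 186800000 N.
σ₁ = P·E₁/ΣAE = -165000·10400/186800000 = -9.189 MPa.

-9.19 MPa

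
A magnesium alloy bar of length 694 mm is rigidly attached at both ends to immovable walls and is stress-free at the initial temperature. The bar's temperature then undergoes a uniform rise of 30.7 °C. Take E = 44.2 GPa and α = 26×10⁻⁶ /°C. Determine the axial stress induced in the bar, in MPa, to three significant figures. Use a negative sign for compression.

-35.3 MPa

Free thermal expansion αLΔT = 26e-6 · 694 · 30.7 = 0.554 mm.
The walls impose strain ε = −(0.554)/694 = -7.9820e-04; σ = Eε = 44200 · -7.9820e-04 = -35.28 MPa.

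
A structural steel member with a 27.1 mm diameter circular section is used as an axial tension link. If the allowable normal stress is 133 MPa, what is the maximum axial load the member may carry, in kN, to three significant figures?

76.7 kN

A = 576.8 mm².
P_max = σ_allow · A = 133 · 576.8 = 76710 N = 76.71 kN.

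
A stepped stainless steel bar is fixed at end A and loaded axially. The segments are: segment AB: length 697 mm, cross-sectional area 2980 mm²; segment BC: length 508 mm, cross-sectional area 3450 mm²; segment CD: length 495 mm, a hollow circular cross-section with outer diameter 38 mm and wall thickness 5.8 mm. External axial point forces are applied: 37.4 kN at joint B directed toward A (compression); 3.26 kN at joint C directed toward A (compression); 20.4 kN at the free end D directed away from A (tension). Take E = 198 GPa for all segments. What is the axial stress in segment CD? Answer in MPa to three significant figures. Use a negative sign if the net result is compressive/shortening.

34.8 MPa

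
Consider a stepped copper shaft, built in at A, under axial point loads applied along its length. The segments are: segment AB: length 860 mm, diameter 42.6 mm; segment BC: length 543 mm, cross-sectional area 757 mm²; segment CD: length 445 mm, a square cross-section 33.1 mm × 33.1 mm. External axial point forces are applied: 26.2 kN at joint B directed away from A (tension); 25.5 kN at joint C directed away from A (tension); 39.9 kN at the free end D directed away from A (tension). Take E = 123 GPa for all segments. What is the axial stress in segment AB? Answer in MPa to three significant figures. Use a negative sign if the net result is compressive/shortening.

Internal axial forces (sectioning from the free end, tension +): N_CD = 39.9 kN, N_BC = 65.4 kN, N_AB = 91.6 kN.
A_AB = 1425 mm².
σ_AB = N_AB/A_AB = 91600/1425 = 64.27 MPa.

64.3 MPa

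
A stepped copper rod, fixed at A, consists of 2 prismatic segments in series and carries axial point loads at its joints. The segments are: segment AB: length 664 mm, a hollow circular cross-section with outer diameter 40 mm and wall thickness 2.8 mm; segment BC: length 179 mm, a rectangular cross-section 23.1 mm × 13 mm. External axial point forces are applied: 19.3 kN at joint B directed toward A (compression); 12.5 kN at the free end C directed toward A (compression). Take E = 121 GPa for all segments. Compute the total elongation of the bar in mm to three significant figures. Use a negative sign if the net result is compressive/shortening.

-0.595 mm

Internal axial forces (sectioning from the free end, tension +): N_BC = -12.5 kN, N_AB = -31.8 kN.
A_AB = 327.2 mm².
A_BC = 300.3 mm².
δ_AB = -31800·664/(327.2·121000) = -0.5333 mm
δ_BC = -12500·179/(300.3·121000) = -0.06158 mm
δ = Σδ_i = -0.5949 mm.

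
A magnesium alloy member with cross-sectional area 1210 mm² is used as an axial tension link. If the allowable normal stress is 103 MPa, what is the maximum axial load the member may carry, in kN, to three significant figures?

P_max = σ_allow · A = 103 · 1210 = 124600 N = 124.6 kN.

125 kN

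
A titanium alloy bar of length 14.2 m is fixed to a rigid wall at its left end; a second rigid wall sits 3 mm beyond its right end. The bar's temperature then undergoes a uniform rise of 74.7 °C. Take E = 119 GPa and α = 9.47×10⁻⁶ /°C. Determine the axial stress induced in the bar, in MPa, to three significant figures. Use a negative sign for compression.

Free thermal expansion αLΔT = 9.47e-6 · 14200 · 74.7 = 10.05 mm.
The walls engage after the gap closes; constrained expansion = 10.05 − 3 = 7.045 mm.
The walls impose strain ε = −(7.045)/14200 = -4.9614e-04; σ = Eε = 119000 · -4.9614e-04 = -59.04 MPa.

-59.0 MPa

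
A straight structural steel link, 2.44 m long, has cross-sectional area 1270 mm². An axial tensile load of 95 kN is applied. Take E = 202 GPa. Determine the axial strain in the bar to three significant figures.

3.70e-04

σ = N/A = 74.8 MPa; ε = σ/E = 74.8/202000 = 3.703e-04.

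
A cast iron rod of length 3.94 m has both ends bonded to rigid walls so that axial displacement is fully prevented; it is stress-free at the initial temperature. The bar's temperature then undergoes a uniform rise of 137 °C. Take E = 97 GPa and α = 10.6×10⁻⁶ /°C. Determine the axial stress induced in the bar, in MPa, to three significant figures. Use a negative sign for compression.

Free thermal expansion αLΔT = 10.6e-6 · 3940 · 137 = 5.722 mm.
The walls impose strain ε = −(5.722)/3940 = -1.4522e-03; σ = Eε = 97000 · -1.4522e-03 = -140.9 MPa.

-141 MPa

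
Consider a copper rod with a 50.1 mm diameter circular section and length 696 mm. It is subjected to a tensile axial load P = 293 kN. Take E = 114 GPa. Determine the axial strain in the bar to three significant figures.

A = 1971 mm².
σ = N/A = 148.6 MPa; ε = σ/E = 148.6/114000 = 1.304e-03.

0.00130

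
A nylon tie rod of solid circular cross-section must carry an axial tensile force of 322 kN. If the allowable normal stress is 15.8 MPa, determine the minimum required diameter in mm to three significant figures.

161 mm

Required area A ≥ P/σ_allow = 322000/15.8 = 20380 mm².
For a solid circular section, d ≥ √(4A/π) = 161.1 mm.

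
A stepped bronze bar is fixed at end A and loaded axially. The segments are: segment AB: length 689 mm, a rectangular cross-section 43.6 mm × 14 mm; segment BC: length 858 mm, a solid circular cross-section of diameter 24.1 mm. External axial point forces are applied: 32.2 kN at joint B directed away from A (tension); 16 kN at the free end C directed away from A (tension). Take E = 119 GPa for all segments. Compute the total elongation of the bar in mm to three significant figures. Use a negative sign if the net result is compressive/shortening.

0.710 mm

Internal axial forces (sectioning from the free end, tension +): N_BC = 16 kN, N_AB = 48.2 kN.
A_AB = 610.4 mm².
A_BC = 456.2 mm².
δ_AB = 48200·689/(610.4·119000) = 0.4572 mm
δ_BC = 16000·858/(456.2·119000) = 0.2529 mm
δ = Σδ_i = 0.7101 mm.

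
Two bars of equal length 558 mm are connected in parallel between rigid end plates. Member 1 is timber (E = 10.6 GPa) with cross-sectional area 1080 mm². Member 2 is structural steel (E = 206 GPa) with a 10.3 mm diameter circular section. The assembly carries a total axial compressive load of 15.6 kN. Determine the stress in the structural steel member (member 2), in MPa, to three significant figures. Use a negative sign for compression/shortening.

-112 MPa

A_2 = 83.32 mm².
Equal strain + equilibrium ⇒ each member carries load in proportion to AE: A₁E₁ = 11450000 N, A₂E₂ = 17160000 N, ΣAE = 28610000 N.
σ₂ = P·E₂/ΣAE = -15600·206000/28610000 = -112.3 MPa.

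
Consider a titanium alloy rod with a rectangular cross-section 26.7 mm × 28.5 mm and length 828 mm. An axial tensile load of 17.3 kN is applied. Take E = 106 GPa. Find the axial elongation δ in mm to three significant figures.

0.178 mm

A = 760.9 mm².
δ_mech = NL/(AE) = 17300·828/(760.9·106000) = 0.1776 mm.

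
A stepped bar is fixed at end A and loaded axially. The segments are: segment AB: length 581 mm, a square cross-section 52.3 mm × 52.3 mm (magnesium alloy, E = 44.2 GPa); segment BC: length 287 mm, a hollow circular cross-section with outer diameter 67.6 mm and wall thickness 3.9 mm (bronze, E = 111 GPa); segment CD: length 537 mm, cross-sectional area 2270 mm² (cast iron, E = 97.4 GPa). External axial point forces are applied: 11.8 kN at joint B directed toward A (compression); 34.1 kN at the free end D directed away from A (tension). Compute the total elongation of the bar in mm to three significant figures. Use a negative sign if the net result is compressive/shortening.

0.303 mm

Internal axial forces (sectioning from the free end, tension +): N_CD = 34.1 kN, N_BC = 34.1 kN, N_AB = 22.3 kN.
A_AB = 2735 mm².
A_BC = 780.5 mm².
δ_AB = 22300·581/(2735·44200) = 0.1072 mm
δ_BC = 34100·287/(780.5·111000) = 0.113 mm
δ_CD = 34100·537/(2270·97400) = 0.08282 mm
δ = Σδ_i = 0.303 mm.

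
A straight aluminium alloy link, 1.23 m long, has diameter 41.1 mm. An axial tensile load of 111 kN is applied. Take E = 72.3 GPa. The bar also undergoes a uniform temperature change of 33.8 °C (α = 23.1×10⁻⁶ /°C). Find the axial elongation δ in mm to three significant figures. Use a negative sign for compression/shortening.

A = 1327 mm².
δ_mech = NL/(AE) = 111000·1230/(1327·72300) = 1.423 mm.
δ_thermal = αLΔT = 23.1e-6·1230·33.8 = 0.9604 mm.
δ = δ_mech + δ_thermal = 2.384 mm.

2.38 mm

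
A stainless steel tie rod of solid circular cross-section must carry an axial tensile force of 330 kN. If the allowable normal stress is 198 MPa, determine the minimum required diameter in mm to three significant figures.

46.1 mm

Required area A ≥ P/σ_allow = 330000/198 = 1667 mm².
For a solid circular section, d ≥ √(4A/π) = 46.07 mm.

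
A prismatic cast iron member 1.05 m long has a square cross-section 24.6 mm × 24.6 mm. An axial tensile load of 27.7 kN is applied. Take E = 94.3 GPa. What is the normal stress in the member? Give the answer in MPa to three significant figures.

45.8 MPa

A = 605.2 mm².
σ = N/A = 27700/605.2 = 45.77 MPa.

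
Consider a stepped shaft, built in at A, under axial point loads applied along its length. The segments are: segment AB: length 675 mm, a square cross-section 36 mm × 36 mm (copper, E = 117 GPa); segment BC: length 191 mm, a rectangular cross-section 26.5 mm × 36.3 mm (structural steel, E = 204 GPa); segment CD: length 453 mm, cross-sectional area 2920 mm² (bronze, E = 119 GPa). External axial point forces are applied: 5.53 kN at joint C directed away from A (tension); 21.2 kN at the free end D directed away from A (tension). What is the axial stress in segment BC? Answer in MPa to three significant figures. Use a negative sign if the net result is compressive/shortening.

Internal axial forces (sectioning from the free end, tension +): N_CD = 21.2 kN, N_BC = 26.73 kN, N_AB = 26.73 kN.
A_BC = 961.9 mm².
σ_BC = N_BC/A_BC = 26730/961.9 = 27.79 MPa.

27.8 MPa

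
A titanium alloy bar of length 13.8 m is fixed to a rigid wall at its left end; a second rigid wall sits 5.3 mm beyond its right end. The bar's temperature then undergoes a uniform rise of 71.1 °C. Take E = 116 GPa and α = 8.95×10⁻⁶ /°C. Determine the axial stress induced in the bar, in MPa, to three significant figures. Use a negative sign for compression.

Free thermal expansion αLΔT = 8.95e-6 · 13800 · 71.1 = 8.782 mm.
The walls engage after the gap closes; constrained expansion = 8.782 − 5.3 = 3.482 mm.
The walls impose strain ε = −(3.482)/13800 = -2.5229e-04; σ = Eε = 116000 · -2.5229e-04 = -29.27 MPa.

-29.3 MPa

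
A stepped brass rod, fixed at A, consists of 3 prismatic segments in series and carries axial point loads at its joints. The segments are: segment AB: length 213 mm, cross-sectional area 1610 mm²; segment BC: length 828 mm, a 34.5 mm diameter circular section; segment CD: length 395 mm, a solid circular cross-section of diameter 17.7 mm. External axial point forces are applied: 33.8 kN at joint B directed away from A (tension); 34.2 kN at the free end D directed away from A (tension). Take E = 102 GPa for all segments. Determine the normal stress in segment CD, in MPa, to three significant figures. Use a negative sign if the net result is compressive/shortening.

Internal axial forces (sectioning from the free end, tension +): N_CD = 34.2 kN, N_BC = 34.2 kN, N_AB = 68 kN.
A_CD = 246.1 mm².
σ_CD = N_CD/A_CD = 34200/246.1 = 139 MPa.

139 MPa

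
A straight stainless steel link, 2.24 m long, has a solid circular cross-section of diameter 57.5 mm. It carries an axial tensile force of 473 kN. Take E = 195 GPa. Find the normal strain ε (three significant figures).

A = 2597 mm².
σ = N/A = 182.2 MPa; ε = σ/E = 182.2/195000 = 9.341e-04.

9.34e-04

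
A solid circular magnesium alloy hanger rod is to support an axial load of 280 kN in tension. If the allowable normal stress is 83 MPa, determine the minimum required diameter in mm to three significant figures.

65.5 mm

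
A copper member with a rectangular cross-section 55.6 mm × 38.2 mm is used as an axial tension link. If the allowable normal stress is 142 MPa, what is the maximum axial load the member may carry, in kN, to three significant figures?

302 kN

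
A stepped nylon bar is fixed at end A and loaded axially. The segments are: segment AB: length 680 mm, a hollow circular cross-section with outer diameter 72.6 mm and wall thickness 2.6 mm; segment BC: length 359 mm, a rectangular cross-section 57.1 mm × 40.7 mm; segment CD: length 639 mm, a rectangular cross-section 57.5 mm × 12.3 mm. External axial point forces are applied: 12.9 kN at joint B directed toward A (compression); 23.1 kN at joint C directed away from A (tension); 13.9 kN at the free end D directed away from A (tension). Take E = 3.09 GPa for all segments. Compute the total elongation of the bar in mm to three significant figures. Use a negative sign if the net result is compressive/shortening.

Internal axial forces (sectioning from the free end, tension +): N_CD = 13.9 kN, N_BC = 37 kN, N_AB = 24.1 kN.
A_AB = 571.8 mm².
A_BC = 2324 mm².
A_CD = 707.2 mm².
δ_AB = 24100·680/(571.8·3090) = 9.276 mm
δ_BC = 37000·359/(2324·3090) = 1.85 mm
δ_CD = 13900·639/(707.2·3090) = 4.064 mm
δ = Σδ_i = 15.19 mm.

15.2 mm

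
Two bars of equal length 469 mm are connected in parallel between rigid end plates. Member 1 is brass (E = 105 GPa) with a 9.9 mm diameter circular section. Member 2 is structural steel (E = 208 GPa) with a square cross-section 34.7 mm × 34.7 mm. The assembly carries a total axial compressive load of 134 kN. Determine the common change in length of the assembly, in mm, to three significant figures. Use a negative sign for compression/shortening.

-0.243 mm

A_1 = 76.98 mm².
A_2 = 1204 mm².
Equal strain + equilibrium ⇒ each member carries load in proportion to AE: A₁E₁ = 8083000 N, A₂E₂ = 250500000 N, ΣAE = 258500000 N.
δ = PL/ΣAE = -134000·469/258500000 = -0.2431 mm.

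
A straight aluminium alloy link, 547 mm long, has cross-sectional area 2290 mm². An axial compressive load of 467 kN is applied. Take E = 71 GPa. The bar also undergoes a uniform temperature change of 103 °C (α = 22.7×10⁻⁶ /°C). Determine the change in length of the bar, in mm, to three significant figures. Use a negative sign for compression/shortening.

-0.292 mm

δ_mech = NL/(AE) = -467000·547/(2290·71000) = -1.571 mm.
δ_thermal = αLΔT = 22.7e-6·547·103 = 1.279 mm.
δ = δ_mech + δ_thermal = -0.2922 mm.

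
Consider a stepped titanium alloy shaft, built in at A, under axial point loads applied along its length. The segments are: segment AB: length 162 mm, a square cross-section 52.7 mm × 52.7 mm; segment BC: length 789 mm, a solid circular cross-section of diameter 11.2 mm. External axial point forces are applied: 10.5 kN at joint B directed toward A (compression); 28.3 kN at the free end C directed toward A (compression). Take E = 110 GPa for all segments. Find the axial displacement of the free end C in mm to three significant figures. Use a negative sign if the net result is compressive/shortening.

-2.08 mm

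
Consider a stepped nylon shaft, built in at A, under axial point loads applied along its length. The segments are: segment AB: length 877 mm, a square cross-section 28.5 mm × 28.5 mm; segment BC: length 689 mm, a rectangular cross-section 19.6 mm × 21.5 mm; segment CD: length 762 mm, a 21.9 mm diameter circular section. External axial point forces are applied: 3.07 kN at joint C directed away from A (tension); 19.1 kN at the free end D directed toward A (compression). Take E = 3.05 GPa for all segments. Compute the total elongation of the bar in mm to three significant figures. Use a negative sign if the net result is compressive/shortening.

Internal axial forces (sectioning from the free end, tension +): N_CD = -19.1 kN, N_BC = -16.03 kN, N_AB = -16.03 kN.
A_AB = 812.2 mm².
A_BC = 421.4 mm².
A_CD = 376.7 mm².
δ_AB = -16030·877/(812.2·3050) = -5.675 mm
δ_BC = -16030·689/(421.4·3050) = -8.593 mm
δ_CD = -19100·762/(376.7·3050) = -12.67 mm
δ = Σδ_i = -26.94 mm.

-26.9 mm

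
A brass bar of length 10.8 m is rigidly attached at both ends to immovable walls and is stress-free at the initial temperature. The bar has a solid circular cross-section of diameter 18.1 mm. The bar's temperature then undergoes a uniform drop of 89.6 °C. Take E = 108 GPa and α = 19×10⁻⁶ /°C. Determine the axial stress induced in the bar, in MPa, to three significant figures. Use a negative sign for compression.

184 MPa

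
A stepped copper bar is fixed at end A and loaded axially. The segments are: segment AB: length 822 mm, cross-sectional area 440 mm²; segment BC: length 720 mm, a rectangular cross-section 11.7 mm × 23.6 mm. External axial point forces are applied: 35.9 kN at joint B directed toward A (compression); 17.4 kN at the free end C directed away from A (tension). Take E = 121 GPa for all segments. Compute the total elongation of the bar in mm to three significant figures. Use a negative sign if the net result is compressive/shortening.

0.0893 mm

Internal axial forces (sectioning from the free end, tension +): N_BC = 17.4 kN, N_AB = -18.5 kN.
A_BC = 276.1 mm².
δ_AB = -18500·822/(440·121000) = -0.2856 mm
δ_BC = 17400·720/(276.1·121000) = 0.375 mm
δ = Σδ_i = 0.08934 mm.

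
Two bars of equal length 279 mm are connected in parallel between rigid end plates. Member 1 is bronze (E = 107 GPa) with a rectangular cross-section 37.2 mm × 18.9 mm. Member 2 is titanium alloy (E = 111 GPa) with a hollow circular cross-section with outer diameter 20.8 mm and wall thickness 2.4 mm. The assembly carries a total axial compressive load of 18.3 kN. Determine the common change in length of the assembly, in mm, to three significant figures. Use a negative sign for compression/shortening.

A_1 = 703.1 mm².
A_2 = 138.7 mm².
Equal strain + equilibrium ⇒ each member carries load in proportion to AE: A₁E₁ = 75230000 N, A₂E₂ = 15400000 N, ΣAE = 90630000 N.
δ = PL/ΣAE = -18300·279/90630000 = -0.05634 mm.

-0.0563 mm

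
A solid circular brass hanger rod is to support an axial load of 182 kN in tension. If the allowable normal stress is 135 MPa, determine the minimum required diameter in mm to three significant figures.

41.4 mm

Required area A ≥ P/σ_allow = 182000/135 = 1348 mm².
For a solid circular section, d ≥ √(4A/π) = 41.43 mm.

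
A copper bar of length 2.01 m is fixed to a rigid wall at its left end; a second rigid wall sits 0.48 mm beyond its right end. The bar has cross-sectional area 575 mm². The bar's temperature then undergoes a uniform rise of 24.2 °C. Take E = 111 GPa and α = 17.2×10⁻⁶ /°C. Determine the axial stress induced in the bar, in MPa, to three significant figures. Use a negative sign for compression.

Free thermal expansion αLΔT = 17.2e-6 · 2010 · 24.2 = 0.8366 mm.
The walls engage after the gap closes; constrained expansion = 0.8366 − 0.48 = 0.3566 mm.
The walls impose strain ε = −(0.3566)/2010 = -1.7743e-04; σ = Eε = 111000 · -1.7743e-04 = -19.7 MPa.

-19.7 MPa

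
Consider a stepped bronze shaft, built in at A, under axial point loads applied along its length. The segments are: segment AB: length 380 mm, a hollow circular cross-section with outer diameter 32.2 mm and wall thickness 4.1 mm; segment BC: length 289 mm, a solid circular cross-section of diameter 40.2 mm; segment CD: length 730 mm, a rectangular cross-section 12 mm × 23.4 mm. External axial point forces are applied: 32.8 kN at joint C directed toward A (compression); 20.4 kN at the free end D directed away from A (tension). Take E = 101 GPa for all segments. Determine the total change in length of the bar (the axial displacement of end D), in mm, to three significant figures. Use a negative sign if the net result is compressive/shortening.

Internal axial forces (sectioning from the free end, tension +): N_CD = 20.4 kN, N_BC = -12.4 kN, N_AB = -12.4 kN.
A_AB = 361.9 mm².
A_BC = 1269 mm².
A_CD = 280.8 mm².
δ_AB = -12400·380/(361.9·101000) = -0.1289 mm
δ_BC = -12400·289/(1269·101000) = -0.02795 mm
δ_CD = 20400·730/(280.8·101000) = 0.5251 mm
δ = Σδ_i = 0.3682 mm.

0.368 mm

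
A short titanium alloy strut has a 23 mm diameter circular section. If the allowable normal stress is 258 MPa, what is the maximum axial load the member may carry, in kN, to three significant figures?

A = 415.5 mm².
P_max = σ_allow · A = 258 · 415.5 = 107200 N = 107.2 kN.

107 kN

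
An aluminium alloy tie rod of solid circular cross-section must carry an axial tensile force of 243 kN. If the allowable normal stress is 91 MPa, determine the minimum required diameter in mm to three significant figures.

Required area A ≥ P/σ_allow = 243000/91 = 2670 mm².
For a solid circular section, d ≥ √(4A/π) = 58.31 mm.

58.3 mm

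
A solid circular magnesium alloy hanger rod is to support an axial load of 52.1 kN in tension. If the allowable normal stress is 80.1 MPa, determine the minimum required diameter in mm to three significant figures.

Required area A ≥ P/σ_allow = 52100/80.1 = 650.4 mm².
For a solid circular section, d ≥ √(4A/π) = 28.78 mm.

28.8 mm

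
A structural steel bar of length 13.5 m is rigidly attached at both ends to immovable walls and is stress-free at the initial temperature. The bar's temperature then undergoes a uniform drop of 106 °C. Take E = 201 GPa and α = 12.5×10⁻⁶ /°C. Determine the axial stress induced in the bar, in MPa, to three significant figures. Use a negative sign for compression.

266 MPa

Free thermal expansion αLΔT = 12.5e-6 · 13500 · -106 = -17.89 mm.
The walls impose strain ε = −(-17.89)/13500 = 1.3250e-03; σ = Eε = 201000 · 1.3250e-03 = 266.3 MPa.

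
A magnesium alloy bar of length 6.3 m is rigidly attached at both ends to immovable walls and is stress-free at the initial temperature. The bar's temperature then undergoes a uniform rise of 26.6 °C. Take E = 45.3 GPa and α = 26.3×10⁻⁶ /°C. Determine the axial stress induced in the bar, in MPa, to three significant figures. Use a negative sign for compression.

-31.7 MPa

Free thermal expansion αLΔT = 26.3e-6 · 6300 · 26.6 = 4.407 mm.
The walls impose strain ε = −(4.407)/6300 = -6.9958e-04; σ = Eε = 45300 · -6.9958e-04 = -31.69 MPa.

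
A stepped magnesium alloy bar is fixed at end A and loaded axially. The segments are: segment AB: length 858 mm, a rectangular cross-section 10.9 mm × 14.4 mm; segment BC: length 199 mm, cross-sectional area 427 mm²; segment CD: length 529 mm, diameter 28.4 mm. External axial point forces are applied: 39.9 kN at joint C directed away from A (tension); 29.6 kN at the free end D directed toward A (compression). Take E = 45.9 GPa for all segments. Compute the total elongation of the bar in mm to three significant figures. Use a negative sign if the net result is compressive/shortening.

0.793 mm

Internal axial forces (sectioning from the free end, tension +): N_CD = -29.6 kN, N_BC = 10.3 kN, N_AB = 10.3 kN.
A_AB = 157 mm².
A_CD = 633.5 mm².
δ_AB = 10300·858/(157·45900) = 1.227 mm
δ_BC = 10300·199/(427·45900) = 0.1046 mm
δ_CD = -29600·529/(633.5·45900) = -0.5385 mm
δ = Σδ_i = 0.7927 mm.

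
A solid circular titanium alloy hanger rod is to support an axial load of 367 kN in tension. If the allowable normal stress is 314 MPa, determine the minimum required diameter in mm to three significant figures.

Required area A ≥ P/σ_allow = 367000/314 = 1169 mm².
For a solid circular section, d ≥ √(4A/π) = 38.58 mm.

38.6 mm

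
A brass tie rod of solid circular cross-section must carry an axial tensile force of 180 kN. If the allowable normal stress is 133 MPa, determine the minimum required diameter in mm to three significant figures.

Required area A ≥ P/σ_allow = 180000/133 = 1353 mm².
For a solid circular section, d ≥ √(4A/π) = 41.51 mm.

41.5 mm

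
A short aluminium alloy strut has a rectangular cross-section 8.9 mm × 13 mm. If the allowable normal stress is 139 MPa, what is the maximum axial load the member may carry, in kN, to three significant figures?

16.1 kN

A = 115.7 mm².
P_max = σ_allow · A = 139 · 115.7 = 16080 N = 16.08 kN.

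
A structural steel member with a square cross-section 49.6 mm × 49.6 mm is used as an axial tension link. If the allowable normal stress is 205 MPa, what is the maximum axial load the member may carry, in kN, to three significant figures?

504 kN

A = 2460 mm².
P_max = σ_allow · A = 205 · 2460 = 504300 N = 504.3 kN.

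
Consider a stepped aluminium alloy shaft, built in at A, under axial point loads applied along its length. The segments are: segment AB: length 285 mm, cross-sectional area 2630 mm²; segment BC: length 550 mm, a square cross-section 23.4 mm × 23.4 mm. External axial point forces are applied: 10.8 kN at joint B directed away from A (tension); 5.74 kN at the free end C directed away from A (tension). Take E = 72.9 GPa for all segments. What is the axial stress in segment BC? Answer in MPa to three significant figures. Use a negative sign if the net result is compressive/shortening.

Internal axial forces (sectioning from the free end, tension +): N_BC = 5.74 kN, N_AB = 16.54 kN.
A_BC = 547.6 mm².
σ_BC = N_BC/A_BC = 5740/547.6 = 10.48 MPa.

10.5 MPa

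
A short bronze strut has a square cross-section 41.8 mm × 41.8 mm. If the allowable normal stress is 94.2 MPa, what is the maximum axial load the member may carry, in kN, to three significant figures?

165 kN

A = 1747 mm².
P_max = σ_allow · A = 94.2 · 1747 = 164600 N = 164.6 kN.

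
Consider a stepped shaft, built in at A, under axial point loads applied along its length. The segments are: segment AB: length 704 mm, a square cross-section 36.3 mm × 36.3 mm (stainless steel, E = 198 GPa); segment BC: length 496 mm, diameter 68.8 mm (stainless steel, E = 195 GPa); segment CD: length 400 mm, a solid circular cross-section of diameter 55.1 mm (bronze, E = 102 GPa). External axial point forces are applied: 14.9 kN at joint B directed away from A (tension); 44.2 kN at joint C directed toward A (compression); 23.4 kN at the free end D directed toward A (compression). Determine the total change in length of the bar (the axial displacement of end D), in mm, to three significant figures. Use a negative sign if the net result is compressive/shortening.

-0.227 mm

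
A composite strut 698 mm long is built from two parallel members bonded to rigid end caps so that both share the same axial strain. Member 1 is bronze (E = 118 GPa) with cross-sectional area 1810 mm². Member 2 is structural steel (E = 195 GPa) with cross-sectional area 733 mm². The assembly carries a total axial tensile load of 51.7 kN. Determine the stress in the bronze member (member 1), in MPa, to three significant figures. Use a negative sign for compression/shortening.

17.1 MPa

Equal strain + equilibrium ⇒ each member carries load in proportion to AE: A₁E₁ = 213600000 N, A₂E₂ = 142900000 N, ΣAE = 356500000 N.
σ₁ = P·E₁/ΣAE = 51700·118000/356500000 = 17.11 MPa.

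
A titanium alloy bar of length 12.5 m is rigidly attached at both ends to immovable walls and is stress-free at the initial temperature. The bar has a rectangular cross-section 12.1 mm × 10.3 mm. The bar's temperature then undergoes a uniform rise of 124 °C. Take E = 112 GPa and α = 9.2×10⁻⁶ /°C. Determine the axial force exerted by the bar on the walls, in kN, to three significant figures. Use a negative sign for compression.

-15.9 kN

Free thermal expansion αLΔT = 9.2e-6 · 12500 · 124 = 14.26 mm.
The walls impose strain ε = −(14.26)/12500 = -1.1408e-03; σ = Eε = 112000 · -1.1408e-03 = -127.8 MPa.
Wall reaction R = σ·A = -127.8·124.6 = -15920 N = -15.92 kN.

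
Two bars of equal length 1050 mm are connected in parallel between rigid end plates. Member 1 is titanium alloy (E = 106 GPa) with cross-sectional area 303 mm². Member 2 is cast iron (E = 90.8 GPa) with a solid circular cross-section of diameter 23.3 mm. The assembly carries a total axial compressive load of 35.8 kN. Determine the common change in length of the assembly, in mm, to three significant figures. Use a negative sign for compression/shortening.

A_2 = 426.4 mm².
Equal strain + equilibrium ⇒ each member carries load in proportion to AE: A₁E₁ = 32120000 N, A₂E₂ = 38720000 N, ΣAE = 70830000 N.
δ = PL/ΣAE = -35800·1050/70830000 = -0.5307 mm.

-0.531 mm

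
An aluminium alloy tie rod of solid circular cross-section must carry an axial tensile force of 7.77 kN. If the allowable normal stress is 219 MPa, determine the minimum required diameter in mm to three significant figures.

6.72 mm

Required area A ≥ P/σ_allow = 7770/219 = 35.48 mm².
For a solid circular section, d ≥ √(4A/π) = 6.721 mm.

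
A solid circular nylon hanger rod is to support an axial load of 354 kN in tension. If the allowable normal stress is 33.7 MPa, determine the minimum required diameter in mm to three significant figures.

Required area A ≥ P/σ_allow = 354000/33.7 = 10500 mm².
For a solid circular section, d ≥ √(4A/π) = 115.6 mm.

116 mm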